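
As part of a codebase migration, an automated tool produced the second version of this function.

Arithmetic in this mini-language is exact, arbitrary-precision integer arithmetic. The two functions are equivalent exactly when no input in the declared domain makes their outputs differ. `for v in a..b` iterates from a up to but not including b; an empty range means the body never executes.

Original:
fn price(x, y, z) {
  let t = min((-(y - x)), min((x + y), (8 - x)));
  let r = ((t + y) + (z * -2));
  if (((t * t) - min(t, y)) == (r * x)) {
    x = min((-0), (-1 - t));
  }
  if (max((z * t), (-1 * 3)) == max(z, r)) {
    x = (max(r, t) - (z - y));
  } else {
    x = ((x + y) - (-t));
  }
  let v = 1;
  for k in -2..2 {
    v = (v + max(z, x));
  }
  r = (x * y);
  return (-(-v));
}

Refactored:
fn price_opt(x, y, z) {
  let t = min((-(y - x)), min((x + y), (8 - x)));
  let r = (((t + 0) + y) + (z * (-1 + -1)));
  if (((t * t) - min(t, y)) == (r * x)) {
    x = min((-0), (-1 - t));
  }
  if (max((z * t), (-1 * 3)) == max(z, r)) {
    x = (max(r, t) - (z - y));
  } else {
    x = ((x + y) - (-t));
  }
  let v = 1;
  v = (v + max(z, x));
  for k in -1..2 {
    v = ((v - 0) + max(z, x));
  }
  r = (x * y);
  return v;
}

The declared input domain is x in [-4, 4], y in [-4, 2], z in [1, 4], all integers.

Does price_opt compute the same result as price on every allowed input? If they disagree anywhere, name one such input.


Side by side, the visible changes include: min/max/abs usage differs, statement counts differ, arithmetic usage differs, loop structure differs, constant usage differs.
Tracing x=-1, y=-1, z=2: price: t becomes -2; next r becomes -7; next (((t * t) - min(t, y)) == (r * x)) evaluates to false; next (max((z * t), (-1 * 3)) == max(z, r)) evaluates to false; next x becomes -4; next v becomes 1; next at k=-2:; next v becomes 3; next at k=-1:; next v becomes 5; next at k=0:; next v becomes 7; next at k=1:; next v becomes 9; next r becomes 4; next final value 9 | price_opt: t becomes -2; next r becomes -7; next (((t * t) - min(t, y)) == (r * x)) evaluates to false; next (max((z * t), (-1 * 3)) == max(z, r)) evaluates to false; next x becomes -4; next v becomes 1; next v becomes 3; next at k=-1:; next v becomes 5; next at k=0:; next v becomes 7; next at k=1:; next v becomes 9; next r becomes 4; next final value 9 — matching result 9.
Checked all 252 inputs in the declared domain: the outputs agree on every one.
verdict: equivalent


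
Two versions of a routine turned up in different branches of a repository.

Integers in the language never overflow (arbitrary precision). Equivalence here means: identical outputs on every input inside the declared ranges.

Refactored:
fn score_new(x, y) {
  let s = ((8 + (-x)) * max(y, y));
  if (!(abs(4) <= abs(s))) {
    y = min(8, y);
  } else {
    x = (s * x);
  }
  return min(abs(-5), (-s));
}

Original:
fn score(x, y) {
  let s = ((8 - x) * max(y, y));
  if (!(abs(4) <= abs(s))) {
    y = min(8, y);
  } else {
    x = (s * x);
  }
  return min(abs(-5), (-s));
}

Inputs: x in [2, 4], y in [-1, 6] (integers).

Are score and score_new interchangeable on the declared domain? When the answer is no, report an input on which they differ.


Differences: arithmetic usage differs — yet all 24 inputs agree.
verdict: equivalent


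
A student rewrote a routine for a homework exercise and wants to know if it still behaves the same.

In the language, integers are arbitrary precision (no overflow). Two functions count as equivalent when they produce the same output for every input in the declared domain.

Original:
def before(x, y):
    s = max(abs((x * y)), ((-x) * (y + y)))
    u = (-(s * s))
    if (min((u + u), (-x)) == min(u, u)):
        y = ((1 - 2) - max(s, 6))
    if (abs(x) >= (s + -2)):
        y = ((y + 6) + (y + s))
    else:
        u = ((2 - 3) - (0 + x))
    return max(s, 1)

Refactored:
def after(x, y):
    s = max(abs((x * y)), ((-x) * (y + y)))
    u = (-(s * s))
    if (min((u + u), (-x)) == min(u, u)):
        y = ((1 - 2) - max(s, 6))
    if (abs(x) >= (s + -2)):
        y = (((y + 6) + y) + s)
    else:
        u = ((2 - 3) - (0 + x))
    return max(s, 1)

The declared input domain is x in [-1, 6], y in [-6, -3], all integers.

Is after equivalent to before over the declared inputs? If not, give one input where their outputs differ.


Comparing the listings, the differences include: same computation, different form.
One worked example (x=5, y=-6) — before: s becomes 60; next u becomes -3600; next (min((u + u), (-x)) == min(u, u)) evaluates to false; next (abs(x) >= (s + -2)) evaluates to false; next u becomes -6; next final value 60; after: s becomes 60; next u becomes -3600; next (min((u + u), (-x)) == min(u, u)) evaluates to false; next (abs(x) >= (s + -2)) evaluates to false; next u becomes -6; next final value 60; agreement on 60.
Checked all 32 inputs in the declared domain: the outputs agree on every one.
verdict: equivalent


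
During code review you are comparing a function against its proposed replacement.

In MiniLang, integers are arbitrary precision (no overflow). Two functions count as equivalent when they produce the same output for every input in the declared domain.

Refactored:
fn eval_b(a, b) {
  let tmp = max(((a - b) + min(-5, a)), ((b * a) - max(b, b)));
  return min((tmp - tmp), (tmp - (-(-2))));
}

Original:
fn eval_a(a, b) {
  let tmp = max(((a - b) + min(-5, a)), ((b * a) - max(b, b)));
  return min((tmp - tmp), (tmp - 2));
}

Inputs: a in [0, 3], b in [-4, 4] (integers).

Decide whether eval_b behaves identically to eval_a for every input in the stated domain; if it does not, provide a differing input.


Differences: same computation, different form — yet all 36 inputs agree.
verdict: equivalent


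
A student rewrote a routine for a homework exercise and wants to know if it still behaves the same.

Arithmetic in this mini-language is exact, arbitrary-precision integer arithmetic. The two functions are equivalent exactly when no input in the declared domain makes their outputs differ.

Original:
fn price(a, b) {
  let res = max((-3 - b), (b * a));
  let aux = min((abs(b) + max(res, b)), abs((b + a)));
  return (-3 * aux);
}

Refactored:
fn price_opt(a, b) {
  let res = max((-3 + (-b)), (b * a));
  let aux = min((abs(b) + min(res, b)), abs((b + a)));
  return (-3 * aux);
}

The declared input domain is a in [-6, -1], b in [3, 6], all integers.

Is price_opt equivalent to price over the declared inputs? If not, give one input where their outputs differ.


Evaluate both at a=-6, b=3.
price: res = -6; aux = 3; return -9
price_opt: res = -6; aux = -3; return 9
-9 and 9 differ, so these are not the same function on this domain.
verdict: not equivalent; witness: a=-6, b=3


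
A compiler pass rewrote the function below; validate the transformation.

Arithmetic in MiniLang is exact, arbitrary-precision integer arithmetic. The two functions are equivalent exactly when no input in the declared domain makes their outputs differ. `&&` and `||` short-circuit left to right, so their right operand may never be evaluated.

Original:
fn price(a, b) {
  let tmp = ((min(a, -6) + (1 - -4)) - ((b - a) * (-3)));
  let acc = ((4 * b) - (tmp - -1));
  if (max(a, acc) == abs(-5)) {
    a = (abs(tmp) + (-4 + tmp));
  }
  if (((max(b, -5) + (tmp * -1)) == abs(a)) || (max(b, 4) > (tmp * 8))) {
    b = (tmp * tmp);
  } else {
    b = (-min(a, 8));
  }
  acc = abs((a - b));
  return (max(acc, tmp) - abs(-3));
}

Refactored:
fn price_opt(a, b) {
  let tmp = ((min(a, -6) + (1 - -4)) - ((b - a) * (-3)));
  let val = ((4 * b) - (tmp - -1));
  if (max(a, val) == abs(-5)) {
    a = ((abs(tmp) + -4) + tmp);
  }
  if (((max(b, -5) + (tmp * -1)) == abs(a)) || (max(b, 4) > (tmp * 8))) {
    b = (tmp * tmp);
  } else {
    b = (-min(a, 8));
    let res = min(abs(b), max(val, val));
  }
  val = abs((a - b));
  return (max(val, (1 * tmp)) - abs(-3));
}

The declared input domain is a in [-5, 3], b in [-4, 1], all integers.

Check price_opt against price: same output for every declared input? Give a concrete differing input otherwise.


The two versions differ — the changes include min/max/abs usage differs, and arithmetic usage differs, and local variable names differ, and constant usage differs, and statement counts differ.
Spot check at a=-2, b=1 — price: tmp=8, then acc=-5, then (max(a, acc) == abs(-5)) is false, then (((max(b, -5) + (tmp * -1)) == abs(a)) || (max(b, 4) > (tmp * 8))) is false, then b=2, then acc=4, then returns 5. price_opt: tmp=8, then val=-5, then (max(a, val) == abs(-5)) is false, then (((max(b, -5) + (tmp * -1)) == abs(a)) || (max(b, 4) > (tmp * 8))) is false, then b=2, then res=-5, then val=4, then returns 5. Both give 5.
Across all 54 domain points the two functions coincide.
verdict: equivalent


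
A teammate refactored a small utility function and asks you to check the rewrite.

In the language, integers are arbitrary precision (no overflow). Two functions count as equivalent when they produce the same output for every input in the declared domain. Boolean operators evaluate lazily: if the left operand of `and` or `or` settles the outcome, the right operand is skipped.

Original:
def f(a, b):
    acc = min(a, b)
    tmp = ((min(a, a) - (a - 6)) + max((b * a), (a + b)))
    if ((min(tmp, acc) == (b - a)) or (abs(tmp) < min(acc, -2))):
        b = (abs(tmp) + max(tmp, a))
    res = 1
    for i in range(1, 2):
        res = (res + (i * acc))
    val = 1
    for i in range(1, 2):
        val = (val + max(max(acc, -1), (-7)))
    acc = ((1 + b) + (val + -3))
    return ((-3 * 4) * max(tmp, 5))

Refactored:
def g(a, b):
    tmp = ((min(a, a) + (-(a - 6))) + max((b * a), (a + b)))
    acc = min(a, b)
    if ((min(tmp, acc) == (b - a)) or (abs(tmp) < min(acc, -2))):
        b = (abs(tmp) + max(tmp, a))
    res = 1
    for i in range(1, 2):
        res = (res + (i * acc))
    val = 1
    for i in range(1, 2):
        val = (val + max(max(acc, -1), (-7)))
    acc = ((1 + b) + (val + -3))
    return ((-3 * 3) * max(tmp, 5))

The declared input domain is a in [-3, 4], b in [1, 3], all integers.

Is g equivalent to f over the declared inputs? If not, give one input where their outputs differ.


Not equivalent: a=-3, b=1 separates them (-60 vs -45).
f: acc = -3; tmp = 4; ((min(tmp, acc) == (b - a)) or (abs(tmp) < min(acc, -2))) -> false; res = 1; [i=1]; res = -2; val = 1; [i=1]; val = 0; acc = -1; return -60
g: tmp = 4; acc = -3; ((min(tmp, acc) == (b - a)) or (abs(tmp) < min(acc, -2))) -> false; res = 1; [i=1]; res = -2; val = 1; [i=1]; val = 0; acc = -1; return -45
verdict: not equivalent; witness: a=-3, b=1


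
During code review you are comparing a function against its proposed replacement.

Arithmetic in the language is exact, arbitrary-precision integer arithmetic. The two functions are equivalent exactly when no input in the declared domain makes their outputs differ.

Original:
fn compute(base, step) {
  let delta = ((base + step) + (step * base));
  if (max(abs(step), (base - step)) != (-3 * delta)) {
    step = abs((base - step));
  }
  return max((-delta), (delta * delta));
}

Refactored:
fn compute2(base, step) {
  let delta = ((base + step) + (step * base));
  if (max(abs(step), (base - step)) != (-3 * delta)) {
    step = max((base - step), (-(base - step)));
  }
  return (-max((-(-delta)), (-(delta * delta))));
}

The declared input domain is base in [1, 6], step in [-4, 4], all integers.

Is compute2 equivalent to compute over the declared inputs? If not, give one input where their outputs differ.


At base=1, step=-4: compute gives 49, compute2 gives 7.
verdict: not equivalent; witness: base=1, step=-4


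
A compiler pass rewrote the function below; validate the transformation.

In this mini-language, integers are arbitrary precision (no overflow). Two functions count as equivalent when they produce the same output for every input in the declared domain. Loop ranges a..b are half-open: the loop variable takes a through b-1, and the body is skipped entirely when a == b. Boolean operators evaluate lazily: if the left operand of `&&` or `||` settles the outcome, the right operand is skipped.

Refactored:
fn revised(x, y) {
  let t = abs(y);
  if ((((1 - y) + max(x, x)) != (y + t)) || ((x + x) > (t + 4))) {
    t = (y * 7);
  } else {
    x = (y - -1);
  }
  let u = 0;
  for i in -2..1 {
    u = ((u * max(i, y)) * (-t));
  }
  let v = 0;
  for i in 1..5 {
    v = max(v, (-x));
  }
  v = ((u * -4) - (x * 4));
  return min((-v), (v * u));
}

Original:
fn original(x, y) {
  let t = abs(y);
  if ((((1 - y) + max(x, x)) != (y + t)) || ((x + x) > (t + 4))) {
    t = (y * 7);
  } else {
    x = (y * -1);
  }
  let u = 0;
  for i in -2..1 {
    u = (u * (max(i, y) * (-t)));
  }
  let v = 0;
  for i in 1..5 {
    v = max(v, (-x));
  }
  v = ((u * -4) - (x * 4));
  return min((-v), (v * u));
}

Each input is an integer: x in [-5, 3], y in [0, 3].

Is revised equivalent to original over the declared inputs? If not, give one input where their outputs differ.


The rewrite breaks on x=2, y=1, where the results are -4 and 0.
original: t := 1 | ((((1 - y) + max(x, x)) != (y + t)) || ((x + x) > (t + 4))): false | x := -1 | u := 0 | iter i=-2: | u := 0 | iter i=-1: | u := 0 | iter i=0: | u := 0 | v := 0 | iter i=1: | v := 1 | iter i=2: | v := 1 | iter i=3: | v := 1 | iter i=4: | v := 1 | v := 4 | result -4
revised: t := 1 | ((((1 - y) + max(x, x)) != (y + t)) || ((x + x) > (t + 4))): false | x := 2 | u := 0 | iter i=-2: | u := 0 | iter i=-1: | u := 0 | iter i=0: | u := 0 | v := 0 | iter i=1: | v := 0 | iter i=2: | v := 0 | iter i=3: | v := 0 | iter i=4: | v := 0 | v := -8 | result 0
verdict: not equivalent; witness: x=2, y=1


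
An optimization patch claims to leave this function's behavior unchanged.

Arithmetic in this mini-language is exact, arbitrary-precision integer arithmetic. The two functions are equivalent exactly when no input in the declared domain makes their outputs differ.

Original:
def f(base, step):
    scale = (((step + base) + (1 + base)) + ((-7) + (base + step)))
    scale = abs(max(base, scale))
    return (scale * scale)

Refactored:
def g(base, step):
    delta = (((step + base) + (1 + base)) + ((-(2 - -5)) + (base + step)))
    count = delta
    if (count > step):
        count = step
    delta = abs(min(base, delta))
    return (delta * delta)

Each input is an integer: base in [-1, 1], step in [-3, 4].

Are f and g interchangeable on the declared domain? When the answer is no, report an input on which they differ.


These are not equivalent — on base=-1, step=-3 the outputs split (1 vs 225).
f: scale=-15, then scale=1, then returns 1
g: delta=-15, then count=-15, then (count > step) is false, then delta=15, then returns 225
verdict: not equivalent; witness: base=-1, step=-3


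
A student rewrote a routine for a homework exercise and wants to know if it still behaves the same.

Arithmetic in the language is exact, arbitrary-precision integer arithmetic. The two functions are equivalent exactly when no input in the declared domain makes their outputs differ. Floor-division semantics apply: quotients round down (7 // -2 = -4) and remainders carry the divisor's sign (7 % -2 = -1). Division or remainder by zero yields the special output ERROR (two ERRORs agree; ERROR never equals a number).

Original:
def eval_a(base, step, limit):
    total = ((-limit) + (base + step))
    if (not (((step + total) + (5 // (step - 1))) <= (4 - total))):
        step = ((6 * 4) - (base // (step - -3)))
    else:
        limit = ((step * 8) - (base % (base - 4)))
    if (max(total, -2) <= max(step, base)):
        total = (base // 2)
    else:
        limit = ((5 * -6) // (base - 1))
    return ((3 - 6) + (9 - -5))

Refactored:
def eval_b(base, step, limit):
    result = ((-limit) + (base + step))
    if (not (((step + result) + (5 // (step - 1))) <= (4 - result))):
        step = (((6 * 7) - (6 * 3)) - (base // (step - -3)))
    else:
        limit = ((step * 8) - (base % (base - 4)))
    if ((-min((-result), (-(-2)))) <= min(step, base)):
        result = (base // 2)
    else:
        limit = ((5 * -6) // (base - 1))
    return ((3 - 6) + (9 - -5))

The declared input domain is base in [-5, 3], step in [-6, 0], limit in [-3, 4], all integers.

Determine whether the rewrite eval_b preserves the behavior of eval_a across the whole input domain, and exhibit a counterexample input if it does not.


Not equivalent: base=1, step=-6, limit=-3 separates them (11 vs ERROR).
eval_a: total := -2 | (not (((step + total) + (5 // (step - 1))) <= (4 - total))): false | limit := -46 | (max(total, -2) <= max(step, base)): true | total := 0 | result 11
eval_b: result := -2 | (not (((step + result) + (5 // (step - 1))) <= (4 - result))): false | limit := -46 | ((-min((-result), (-(-2)))) <= min(step, base)): false | divide-by-zero, output ERROR
verdict: not equivalent; witness: base=1, step=-6, limit=-3


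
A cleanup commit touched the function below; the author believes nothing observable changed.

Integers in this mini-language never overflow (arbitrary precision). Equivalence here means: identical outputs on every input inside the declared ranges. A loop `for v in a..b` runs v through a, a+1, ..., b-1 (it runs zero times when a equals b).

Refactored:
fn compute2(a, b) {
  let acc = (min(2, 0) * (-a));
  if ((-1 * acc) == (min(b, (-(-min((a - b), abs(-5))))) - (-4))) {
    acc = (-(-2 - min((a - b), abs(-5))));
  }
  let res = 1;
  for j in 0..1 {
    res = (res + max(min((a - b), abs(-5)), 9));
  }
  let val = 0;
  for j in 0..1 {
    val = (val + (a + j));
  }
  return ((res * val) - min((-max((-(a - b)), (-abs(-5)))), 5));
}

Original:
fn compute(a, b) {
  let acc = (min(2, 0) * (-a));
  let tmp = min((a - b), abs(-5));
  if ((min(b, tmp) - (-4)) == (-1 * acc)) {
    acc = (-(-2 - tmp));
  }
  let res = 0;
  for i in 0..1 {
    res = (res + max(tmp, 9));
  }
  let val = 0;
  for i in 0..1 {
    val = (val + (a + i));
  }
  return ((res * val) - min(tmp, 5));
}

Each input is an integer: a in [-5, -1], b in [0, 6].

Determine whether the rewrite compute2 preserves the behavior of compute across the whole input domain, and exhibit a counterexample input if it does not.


Run the pair on a=-5, b=0.
compute: acc=0, then tmp=-5, then ((min(b, tmp) - (-4)) == (-1 * acc)) is false, then res=0, then (i=0), then res=9, then val=0, then (i=0), then val=-5, then returns -40
compute2: acc=0, then ((-1 * acc) == (min(b, (-(-min((a - b), abs(-5))))) - (-4))) is false, then res=1, then (j=0), then res=10, then val=0, then (j=0), then val=-5, then returns -45
-40 against -45: the behavior changed.
verdict: not equivalent; witness: a=-5, b=0


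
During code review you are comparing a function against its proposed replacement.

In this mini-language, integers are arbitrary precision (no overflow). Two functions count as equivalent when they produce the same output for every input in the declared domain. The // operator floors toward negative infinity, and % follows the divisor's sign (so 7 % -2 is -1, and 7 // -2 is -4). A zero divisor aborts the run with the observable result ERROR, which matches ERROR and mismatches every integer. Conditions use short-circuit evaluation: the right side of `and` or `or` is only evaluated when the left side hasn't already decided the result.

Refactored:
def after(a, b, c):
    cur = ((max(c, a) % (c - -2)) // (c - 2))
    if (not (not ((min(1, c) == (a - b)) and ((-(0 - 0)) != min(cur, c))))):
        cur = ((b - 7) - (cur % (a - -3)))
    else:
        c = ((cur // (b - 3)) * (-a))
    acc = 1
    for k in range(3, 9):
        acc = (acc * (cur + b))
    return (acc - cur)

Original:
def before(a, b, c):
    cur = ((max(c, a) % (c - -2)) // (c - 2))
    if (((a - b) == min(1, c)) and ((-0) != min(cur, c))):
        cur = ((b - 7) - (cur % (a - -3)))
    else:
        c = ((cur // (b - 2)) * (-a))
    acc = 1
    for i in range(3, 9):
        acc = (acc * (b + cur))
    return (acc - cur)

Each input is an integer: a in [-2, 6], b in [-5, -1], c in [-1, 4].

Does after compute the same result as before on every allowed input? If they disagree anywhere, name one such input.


Although `2` became `3`, no input in the stated domain can expose it.
As a probe, take a=2, b=-3, c=2: before runs a zero divisor aborts: ERROR; after runs a zero divisor aborts: ERROR; both end at ERROR.
An exhaustive pass over the 270 declared inputs shows identical outputs.
verdict: equivalent


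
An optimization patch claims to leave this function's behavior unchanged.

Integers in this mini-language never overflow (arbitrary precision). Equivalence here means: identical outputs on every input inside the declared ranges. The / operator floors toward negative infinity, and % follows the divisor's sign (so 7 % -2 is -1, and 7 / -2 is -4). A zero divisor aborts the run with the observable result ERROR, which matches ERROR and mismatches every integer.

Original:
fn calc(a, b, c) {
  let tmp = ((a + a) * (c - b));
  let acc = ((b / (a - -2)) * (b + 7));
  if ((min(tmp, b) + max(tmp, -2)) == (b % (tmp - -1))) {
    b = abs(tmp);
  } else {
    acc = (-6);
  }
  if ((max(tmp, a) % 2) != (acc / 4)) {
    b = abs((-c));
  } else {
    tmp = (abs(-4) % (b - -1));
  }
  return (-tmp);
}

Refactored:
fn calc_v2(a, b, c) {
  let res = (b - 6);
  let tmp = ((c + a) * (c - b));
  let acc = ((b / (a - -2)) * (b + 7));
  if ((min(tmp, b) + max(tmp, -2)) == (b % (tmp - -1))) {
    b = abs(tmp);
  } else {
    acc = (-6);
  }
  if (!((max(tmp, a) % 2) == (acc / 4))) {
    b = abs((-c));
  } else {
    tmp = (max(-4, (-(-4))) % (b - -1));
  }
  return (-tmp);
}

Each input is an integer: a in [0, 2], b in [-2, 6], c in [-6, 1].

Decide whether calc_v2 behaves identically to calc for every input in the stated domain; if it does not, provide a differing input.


At a=0, b=-2, c=-6: calc gives 0, calc_v2 gives -24.
verdict: not equivalent; witness: a=0, b=-2, c=-6


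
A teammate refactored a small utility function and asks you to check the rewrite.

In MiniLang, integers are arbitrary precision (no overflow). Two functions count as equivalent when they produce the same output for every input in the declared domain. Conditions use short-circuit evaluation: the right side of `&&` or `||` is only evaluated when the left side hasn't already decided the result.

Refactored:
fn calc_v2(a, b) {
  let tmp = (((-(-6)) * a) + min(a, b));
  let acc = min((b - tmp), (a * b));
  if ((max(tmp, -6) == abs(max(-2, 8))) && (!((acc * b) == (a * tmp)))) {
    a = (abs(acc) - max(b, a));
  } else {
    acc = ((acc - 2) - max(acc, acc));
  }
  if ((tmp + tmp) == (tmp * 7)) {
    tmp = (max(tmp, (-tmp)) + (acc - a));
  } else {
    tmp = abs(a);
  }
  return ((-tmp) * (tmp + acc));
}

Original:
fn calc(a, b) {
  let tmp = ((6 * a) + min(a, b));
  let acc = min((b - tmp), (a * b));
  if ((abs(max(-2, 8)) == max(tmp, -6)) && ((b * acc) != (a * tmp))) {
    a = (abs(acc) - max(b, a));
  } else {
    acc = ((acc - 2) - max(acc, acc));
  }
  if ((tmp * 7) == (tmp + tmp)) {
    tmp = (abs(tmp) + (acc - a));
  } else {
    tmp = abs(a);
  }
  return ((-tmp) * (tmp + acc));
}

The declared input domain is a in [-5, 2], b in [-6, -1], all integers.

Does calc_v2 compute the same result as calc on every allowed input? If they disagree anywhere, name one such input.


This is a faithful refactor — min/max/abs usage differs; and boolean connective usage differs; and comparison usage differs, but the computed results match everywhere.
As a probe, take a=-2, b=-6: calc runs tmp becomes -18; next acc becomes 12; next ((abs(max(-2, 8)) == max(tmp, -6)) && ((b * acc) != (a * tmp))) evaluates to false; next acc becomes -2; next ((tmp * 7) == (tmp + tmp)) evaluates to false; next tmp becomes 2; next final value 0; calc_v2 runs tmp becomes -18; next acc becomes 12; next ((max(tmp, -6) == abs(max(-2, 8))) && (!((acc * b) == (a * tmp)))) evaluates to false; next acc becomes -2; next ((tmp + tmp) == (tmp * 7)) evaluates to false; next tmp becomes 2; next final value 0; both end at 0.
Sweeping the whole domain (48 inputs) finds no disagreement.
verdict: equivalent


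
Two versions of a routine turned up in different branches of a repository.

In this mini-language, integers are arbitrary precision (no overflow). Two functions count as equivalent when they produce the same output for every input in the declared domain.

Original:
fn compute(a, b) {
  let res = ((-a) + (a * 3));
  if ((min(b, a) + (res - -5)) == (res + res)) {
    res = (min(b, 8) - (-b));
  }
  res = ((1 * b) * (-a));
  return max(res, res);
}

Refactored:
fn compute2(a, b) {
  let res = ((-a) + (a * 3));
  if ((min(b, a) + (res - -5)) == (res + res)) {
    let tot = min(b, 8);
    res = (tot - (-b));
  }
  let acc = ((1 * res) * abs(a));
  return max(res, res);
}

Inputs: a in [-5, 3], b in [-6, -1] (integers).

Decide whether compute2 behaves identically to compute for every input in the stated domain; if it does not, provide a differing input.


Try a=-5, b=-6.
compute: res := -10 | ((min(b, a) + (res - -5)) == (res + res)): false | res := -30 | result -30
compute2: res := -10 | ((min(b, a) + (res - -5)) == (res + res)): false | acc := -50 | result -10
-30 != -10, so the rewrite changes behavior.
verdict: not equivalent; witness: a=-5, b=-6


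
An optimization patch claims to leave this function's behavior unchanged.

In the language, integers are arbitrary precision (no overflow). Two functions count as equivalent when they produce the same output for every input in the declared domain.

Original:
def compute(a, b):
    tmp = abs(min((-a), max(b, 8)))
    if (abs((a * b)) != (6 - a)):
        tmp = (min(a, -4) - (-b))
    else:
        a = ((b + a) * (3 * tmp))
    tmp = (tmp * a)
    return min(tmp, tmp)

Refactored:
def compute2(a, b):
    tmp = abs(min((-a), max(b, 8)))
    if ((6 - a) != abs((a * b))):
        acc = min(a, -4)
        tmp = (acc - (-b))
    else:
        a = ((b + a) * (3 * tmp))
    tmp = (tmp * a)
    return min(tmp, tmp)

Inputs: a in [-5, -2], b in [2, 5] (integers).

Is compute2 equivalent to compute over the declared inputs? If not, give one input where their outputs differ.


The two are interchangeable: statement counts differ; local variable names differ, and every declared input agrees.
One worked example (a=-3, b=5) — compute: tmp := 3 | (abs((a * b)) != (6 - a)): true | tmp := 1 | tmp := -3 | result -3; compute2: tmp := 3 | ((6 - a) != abs((a * b))): true | acc := -4 | tmp := 1 | tmp := -3 | result -3; agreement on -3.
Every one of the 16 inputs gives matching results.
verdict: equivalent


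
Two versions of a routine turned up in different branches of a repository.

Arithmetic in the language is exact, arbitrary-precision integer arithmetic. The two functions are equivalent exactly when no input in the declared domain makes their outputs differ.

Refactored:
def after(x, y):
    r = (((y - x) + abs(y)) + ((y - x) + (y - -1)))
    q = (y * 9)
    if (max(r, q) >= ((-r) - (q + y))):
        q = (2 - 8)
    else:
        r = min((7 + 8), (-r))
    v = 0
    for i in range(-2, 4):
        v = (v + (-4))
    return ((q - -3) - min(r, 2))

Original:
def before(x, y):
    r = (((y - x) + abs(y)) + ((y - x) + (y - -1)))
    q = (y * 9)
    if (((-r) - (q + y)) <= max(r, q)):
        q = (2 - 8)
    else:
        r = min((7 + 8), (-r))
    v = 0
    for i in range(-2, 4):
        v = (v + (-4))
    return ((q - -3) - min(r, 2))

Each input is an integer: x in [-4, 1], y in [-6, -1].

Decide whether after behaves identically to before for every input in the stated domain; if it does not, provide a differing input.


Reading the diff, among the changes: comparison usage differs.
Spot check at x=-3, y=-4 — before: r=-1, then q=-36, then (((-r) - (q + y)) <= max(r, q)) is false, then r=1, then v=0, then (i=-2), then v=-4, then (i=-1), then v=-8, then (i=0), then v=-12, then (i=1), then v=-16, then (i=2), then v=-20, then (i=3), then v=-24, then returns -34. after: r=-1, then q=-36, then (max(r, q) >= ((-r) - (q + y))) is false, then r=1, then v=0, then (i=-2), then v=-4, then (i=-1), then v=-8, then (i=0), then v=-12, then (i=1), then v=-16, then (i=2), then v=-20, then (i=3), then v=-24, then returns -34. Both give -34.
Every one of the 36 inputs gives matching results.
verdict: equivalent


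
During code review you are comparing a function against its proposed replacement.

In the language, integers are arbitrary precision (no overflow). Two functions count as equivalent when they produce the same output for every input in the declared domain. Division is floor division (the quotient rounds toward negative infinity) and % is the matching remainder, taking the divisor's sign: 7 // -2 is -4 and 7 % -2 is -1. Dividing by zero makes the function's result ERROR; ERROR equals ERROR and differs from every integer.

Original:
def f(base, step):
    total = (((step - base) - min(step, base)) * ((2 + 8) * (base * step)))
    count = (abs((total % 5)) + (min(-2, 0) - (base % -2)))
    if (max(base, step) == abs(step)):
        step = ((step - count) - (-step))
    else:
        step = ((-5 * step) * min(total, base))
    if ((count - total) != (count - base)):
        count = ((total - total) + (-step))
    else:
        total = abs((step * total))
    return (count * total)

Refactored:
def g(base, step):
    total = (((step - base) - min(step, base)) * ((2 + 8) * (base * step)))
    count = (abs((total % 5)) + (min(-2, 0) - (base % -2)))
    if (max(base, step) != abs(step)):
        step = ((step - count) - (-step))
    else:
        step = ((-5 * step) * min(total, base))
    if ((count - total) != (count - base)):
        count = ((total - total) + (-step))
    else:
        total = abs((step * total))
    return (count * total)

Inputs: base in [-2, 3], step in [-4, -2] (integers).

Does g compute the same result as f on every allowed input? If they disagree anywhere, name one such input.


These are not equivalent — on base=-2, step=-4 the outputs split (6400 vs 960).
f: total = 160; count = -2; (max(base, step) == abs(step)) -> false; step = -40; ((count - total) != (count - base)) -> true; count = 40; return 6400
g: total = 160; count = -2; (max(base, step) != abs(step)) -> true; step = -6; ((count - total) != (count - base)) -> true; count = 6; return 960
verdict: not equivalent; witness: base=-2, step=-4


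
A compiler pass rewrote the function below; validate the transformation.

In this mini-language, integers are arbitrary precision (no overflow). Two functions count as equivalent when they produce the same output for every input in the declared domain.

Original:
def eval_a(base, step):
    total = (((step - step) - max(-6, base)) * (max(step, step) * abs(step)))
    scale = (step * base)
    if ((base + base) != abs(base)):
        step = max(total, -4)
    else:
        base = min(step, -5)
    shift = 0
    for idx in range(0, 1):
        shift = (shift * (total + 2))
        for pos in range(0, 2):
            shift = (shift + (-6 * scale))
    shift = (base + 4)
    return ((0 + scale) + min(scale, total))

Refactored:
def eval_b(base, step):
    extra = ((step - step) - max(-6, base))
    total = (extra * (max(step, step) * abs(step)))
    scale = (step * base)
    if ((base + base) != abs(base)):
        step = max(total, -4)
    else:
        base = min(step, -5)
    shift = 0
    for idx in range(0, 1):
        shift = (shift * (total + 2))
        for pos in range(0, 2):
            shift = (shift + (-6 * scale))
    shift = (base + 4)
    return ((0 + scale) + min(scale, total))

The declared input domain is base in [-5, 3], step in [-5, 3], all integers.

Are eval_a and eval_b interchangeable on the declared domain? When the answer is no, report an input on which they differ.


Side by side, the visible changes include: local variable names differ; statement counts differ.
Spot check at base=-1, step=-4 — eval_a: total=-16, then scale=4, then ((base + base) != abs(base)) is true, then step=-4, then shift=0, then (idx=0), then shift=0, then (pos=0), then shift=-24, then (pos=1), then shift=-48, then shift=3, then returns -12. eval_b: extra=1, then total=-16, then scale=4, then ((base + base) != abs(base)) is true, then step=-4, then shift=0, then (idx=0), then shift=0, then (pos=0), then shift=-24, then (pos=1), then shift=-48, then shift=3, then returns -12. Both give -12.
Checked all 81 inputs in the declared domain: the outputs agree on every one.
verdict: equivalent


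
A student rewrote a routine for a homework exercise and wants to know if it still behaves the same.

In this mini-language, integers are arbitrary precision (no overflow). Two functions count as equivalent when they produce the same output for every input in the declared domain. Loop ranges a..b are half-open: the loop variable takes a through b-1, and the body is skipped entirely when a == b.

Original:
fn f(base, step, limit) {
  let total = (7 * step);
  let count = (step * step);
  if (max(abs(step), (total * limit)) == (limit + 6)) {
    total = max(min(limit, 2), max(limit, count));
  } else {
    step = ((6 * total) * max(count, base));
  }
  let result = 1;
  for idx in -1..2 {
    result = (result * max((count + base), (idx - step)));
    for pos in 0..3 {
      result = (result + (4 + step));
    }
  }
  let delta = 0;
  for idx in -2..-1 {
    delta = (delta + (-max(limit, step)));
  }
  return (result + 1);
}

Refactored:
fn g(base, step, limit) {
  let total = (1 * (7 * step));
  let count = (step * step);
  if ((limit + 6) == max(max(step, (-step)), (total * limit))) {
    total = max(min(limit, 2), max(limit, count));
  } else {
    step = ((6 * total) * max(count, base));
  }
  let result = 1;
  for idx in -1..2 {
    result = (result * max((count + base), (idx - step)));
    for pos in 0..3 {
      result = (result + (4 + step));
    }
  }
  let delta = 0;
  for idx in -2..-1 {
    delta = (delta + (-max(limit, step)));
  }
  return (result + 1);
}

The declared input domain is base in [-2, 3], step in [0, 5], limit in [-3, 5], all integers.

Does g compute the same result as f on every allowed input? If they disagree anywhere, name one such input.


Reading the diff, among the changes: arithmetic usage differs; min/max/abs usage differs; constant usage differs.
One worked example (base=0, step=0, limit=-1) — f: total=0, then count=0, then (max(abs(step), (total * limit)) == (limit + 6)) is false, then step=0, then result=1, then (idx=-1), then result=0, then (pos=0), then result=4, then (pos=1), then result=8, then (pos=2), then result=12, then (idx=0), then result=0, then (pos=0), then result=4, then (pos=1), then result=8, then (pos=2), then result=12, then (idx=1), then result=12, then (pos=0), then result=16, then (pos=1), then result=20, then (pos=2), then result=24, then delta=0, then (idx=-2), then delta=0, then returns 25; g: total=0, then count=0, then ((limit + 6) == max(max(step, (-step)), (total * limit))) is false, then step=0, then result=1, then (idx=-1), then result=0, then (pos=0), then result=4, then (pos=1), then result=8, then (pos=2), then result=12, then (idx=0), then result=0, then (pos=0), then result=4, then (pos=1), then result=8, then (pos=2), then result=12, then (idx=1), then result=12, then (pos=0), then result=16, then (pos=1), then result=20, then (pos=2), then result=24, then delta=0, then (idx=-2), then delta=0, then returns 25; agreement on 25.
Checked all 324 inputs in the declared domain: the outputs agree on every one.
verdict: equivalent


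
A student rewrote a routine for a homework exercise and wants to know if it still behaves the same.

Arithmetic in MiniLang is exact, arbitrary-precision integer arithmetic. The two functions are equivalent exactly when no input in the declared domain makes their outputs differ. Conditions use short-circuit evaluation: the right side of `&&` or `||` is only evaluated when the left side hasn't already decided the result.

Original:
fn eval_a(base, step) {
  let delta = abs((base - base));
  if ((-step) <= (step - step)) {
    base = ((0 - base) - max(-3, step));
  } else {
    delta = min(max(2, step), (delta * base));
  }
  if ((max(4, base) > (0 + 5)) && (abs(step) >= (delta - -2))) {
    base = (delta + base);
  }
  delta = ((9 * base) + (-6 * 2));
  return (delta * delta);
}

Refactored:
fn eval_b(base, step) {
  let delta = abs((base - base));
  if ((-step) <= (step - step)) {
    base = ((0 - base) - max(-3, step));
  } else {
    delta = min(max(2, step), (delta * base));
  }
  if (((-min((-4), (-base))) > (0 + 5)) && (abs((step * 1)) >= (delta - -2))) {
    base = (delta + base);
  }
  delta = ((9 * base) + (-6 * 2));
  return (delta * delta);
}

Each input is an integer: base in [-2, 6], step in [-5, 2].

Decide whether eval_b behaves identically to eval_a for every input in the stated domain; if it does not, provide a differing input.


Behavior is preserved: although arithmetic usage differs, and constant usage differs, and min/max/abs usage differs, the outputs never diverge.
As a probe, take base=-1, step=-2: eval_a runs delta = 0; ((-step) <= (step - step)) -> false; delta = 0; ((max(4, base) > (0 + 5)) && (abs(step) >= (delta - -2))) -> false; delta = -21; return 441; eval_b runs delta = 0; ((-step) <= (step - step)) -> false; delta = 0; (((-min((-4), (-base))) > (0 + 5)) && (abs((step * 1)) >= (delta - -2))) -> false; delta = -21; return 441; both end at 441.
An exhaustive pass over the 72 declared inputs shows identical outputs.
verdict: equivalent


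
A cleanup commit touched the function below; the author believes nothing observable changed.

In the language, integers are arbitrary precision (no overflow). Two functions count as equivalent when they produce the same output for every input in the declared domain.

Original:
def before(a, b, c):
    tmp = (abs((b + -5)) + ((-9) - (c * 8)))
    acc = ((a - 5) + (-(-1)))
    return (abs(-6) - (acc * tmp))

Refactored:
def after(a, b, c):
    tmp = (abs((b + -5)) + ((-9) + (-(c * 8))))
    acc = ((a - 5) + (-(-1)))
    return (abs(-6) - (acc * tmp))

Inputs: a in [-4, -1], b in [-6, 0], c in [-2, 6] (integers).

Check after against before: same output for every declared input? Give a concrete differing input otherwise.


This is a faithful refactor — arithmetic usage differs, but the computed results match everywhere.
As a probe, take a=-2, b=-5, c=0: before runs tmp becomes 1; next acc becomes -6; next final value 12; after runs tmp becomes 1; next acc becomes -6; next final value 12; both end at 12.
Checked all 252 inputs in the declared domain: the outputs agree on every one.
verdict: equivalent


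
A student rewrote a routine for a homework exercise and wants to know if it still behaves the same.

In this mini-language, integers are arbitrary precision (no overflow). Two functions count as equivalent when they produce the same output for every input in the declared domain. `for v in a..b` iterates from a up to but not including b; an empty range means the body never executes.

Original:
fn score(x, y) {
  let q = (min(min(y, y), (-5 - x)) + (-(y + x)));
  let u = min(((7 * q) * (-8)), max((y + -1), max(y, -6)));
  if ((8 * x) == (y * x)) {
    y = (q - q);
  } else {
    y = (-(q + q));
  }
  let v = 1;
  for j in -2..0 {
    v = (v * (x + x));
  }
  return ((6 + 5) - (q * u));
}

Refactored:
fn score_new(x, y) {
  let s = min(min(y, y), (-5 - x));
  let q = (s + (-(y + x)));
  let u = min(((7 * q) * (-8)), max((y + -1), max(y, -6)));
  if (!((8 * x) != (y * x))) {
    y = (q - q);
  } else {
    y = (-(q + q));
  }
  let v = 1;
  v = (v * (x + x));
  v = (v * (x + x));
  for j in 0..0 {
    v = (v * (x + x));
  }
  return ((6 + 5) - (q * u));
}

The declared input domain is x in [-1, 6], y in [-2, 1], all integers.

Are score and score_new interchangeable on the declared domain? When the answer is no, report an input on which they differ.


Although comparison usage differs; local variable names differ; statement counts differ; arithmetic usage differs; boolean connective usage differs; loop structure differs, 32/32 inputs agree.
verdict: equivalent


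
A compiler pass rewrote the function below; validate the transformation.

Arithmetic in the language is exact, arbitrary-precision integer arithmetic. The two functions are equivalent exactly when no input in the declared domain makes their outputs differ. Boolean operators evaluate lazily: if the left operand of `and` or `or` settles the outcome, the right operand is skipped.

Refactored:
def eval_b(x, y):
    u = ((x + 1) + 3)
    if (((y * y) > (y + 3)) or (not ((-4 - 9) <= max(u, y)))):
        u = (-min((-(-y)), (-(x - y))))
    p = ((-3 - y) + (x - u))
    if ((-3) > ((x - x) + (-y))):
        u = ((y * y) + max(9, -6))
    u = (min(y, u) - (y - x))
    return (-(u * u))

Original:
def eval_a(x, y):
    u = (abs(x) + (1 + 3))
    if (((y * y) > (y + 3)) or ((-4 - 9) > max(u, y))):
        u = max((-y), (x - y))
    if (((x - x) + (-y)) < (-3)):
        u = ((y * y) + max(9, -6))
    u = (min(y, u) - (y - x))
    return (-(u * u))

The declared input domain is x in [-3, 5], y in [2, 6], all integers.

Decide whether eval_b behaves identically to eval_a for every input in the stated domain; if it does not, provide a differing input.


Not equivalent: x=-3, y=2 separates them (-9 vs -16).
eval_a: u=7, then (((y * y) > (y + 3)) or ((-4 - 9) > max(u, y))) is false, then (((x - x) + (-y)) < (-3)) is false, then u=-3, then returns -9
eval_b: u=1, then (((y * y) > (y + 3)) or (not ((-4 - 9) <= max(u, y)))) is false, then p=-9, then ((-3) > ((x - x) + (-y))) is false, then u=-4, then returns -16
verdict: not equivalent; witness: x=-3, y=2
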